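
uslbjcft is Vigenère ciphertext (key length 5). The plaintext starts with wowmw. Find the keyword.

Subtract each crib letter from the matching ciphertext letter (mod 26):
u(20)−w(22)=-2≡24 → y
s(18)−o(14)=4 → e
l(11)−w(22)=-11≡15 → p
b(1)−m(12)=-11≡15 → p
j(9)−w(22)=-13≡13 → n

yeppn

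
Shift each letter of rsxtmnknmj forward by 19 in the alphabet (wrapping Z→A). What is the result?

klqmfgdgfc

r(17): 17+19=36≡10 → k
s(18): 18+19=37≡11 → l
x(23): 23+19=42≡16 → q
t(19): 19+19=38≡12 → m
m(12): 12+19=31≡5 → f
n(13): 13+19=32≡6 → g
k(10): 10+19=29≡3 → d
n(13): 13+19=32≡6 → g
m(12): 12+19=31≡5 → f
j(9): 9+19=28≡2 → c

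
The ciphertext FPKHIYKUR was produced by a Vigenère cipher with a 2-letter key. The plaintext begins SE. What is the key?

Subtract each crib letter from the matching ciphertext letter (mod 26):
F(5)−S(18)=-13≡13 → N
P(15)−E(4)=11 → L

NL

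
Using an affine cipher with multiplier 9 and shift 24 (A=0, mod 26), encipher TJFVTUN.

T(19): 9·19+24=195≡13 → N
J(9): 9·9+24=105≡1 → B
F(5): 9·5+24=69≡17 → R
V(21): 9·21+24=213≡5 → F
T(19): 9·19+24=195≡13 → N
U(20): 9·20+24=204≡22 → W
N(13): 9·13+24=141≡11 → L

NBRFNWL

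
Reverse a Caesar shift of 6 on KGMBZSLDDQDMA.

EAGVTMFXXKXGU

K(10): 10−6=4 → E
G(6): 6−6=0 → A
M(12): 12−6=6 → G
B(1): 1−6=-5≡21 → V
Z(25): 25−6=19 → T
S(18): 18−6=12 → M
L(11): 11−6=5 → F
D(3): 3−6=-3≡23 → X
D(3): 3−6=-3≡23 → X
Q(16): 16−6=10 → K
D(3): 3−6=-3≡23 → X
M(12): 12−6=6 → G
A(0): 0−6=-6≡20 → U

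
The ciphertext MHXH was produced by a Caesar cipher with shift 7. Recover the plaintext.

FAQA

M(12): 12−7=5 → F
H(7): 7−7=0 → A
X(23): 23−7=16 → Q
H(7): 7−7=0 → A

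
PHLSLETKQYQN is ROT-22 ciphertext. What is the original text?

TLPWPIXOUCUR

P(15): 15−22=-7≡19 → T
H(7): 7−22=-15≡11 → L
L(11): 11−22=-11≡15 → P
S(18): 18−22=-4≡22 → W
L(11): 11−22=-11≡15 → P
E(4): 4−22=-18≡8 → I
T(19): 19−22=-3≡23 → X
K(10): 10−22=-12≡14 → O
Q(16): 16−22=-6≡20 → U
Y(24): 24−22=2 → C
Q(16): 16−22=-6≡20 → U
N(13): 13−22=-9≡17 → R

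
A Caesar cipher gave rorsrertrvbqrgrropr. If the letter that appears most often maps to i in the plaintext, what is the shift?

9

The most frequent ciphertext letter is r (appears 9 times).
r is position 17; i is position 8.
Shift = 9.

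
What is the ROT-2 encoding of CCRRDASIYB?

EETTFCUKAD

C(2): 2+2=4 → E
C(2): 2+2=4 → E
R(17): 17+2=19 → T
R(17): 17+2=19 → T
D(3): 3+2=5 → F
A(0): 0+2=2 → C
S(18): 18+2=20 → U
I(8): 8+2=10 → K
Y(24): 24+2=26≡0 → A
B(1): 1+2=3 → D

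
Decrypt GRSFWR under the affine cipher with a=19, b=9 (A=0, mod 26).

The inverse of 19 mod 26 is 11, since 19·11=209≡1. Apply D(y)=11·(y−9) mod 26:
G(6): 11·(6−9)=-33≡19 → T
R(17): 11·(17−9)=88≡10 → K
S(18): 11·(18−9)=99≡21 → V
F(5): 11·(5−9)=-44≡8 → I
W(22): 11·(22−9)=143≡13 → N
R(17): 11·(17−9)=88≡10 → K

TKVINK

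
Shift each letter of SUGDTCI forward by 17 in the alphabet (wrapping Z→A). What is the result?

S(18): 18+17=35≡9 → J
U(20): 20+17=37≡11 → L
G(6): 6+17=23 → X
D(3): 3+17=20 → U
T(19): 19+17=36≡10 → K
C(2): 2+17=19 → T
I(8): 8+17=25 → Z

JLXUKTZ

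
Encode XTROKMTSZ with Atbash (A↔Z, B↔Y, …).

X(23) → C(2)
T(19) → G(6)
R(17) → I(8)
O(14) → L(11)
K(10) → P(15)
M(12) → N(13)
T(19) → G(6)
S(18) → H(7)
Z(25) → A(0)

CGILPNGHA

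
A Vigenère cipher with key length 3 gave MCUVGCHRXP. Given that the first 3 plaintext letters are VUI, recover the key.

RIM

Subtract each crib letter from the matching ciphertext letter (mod 26):
M(12)−V(21)=-9≡17 → R
C(2)−U(20)=-18≡8 → I
U(20)−I(8)=12 → M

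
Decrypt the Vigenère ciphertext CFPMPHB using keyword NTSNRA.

PMXZYHO

Repeat the key across the ciphertext: NTSNRAN
C(2)−N(13): -11≡15 → P
F(5)−T(19): -14≡12 → M
P(15)−S(18): -3≡23 → X
M(12)−N(13): -1≡25 → Z
P(15)−R(17): -2≡24 → Y
H(7)−A(0): 7 → H
B(1)−N(13): -12≡14 → O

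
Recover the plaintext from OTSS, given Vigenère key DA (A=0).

LTPS

Repeat the key across the ciphertext: DADA
O(14)−D(3): 11 → L
T(19)−A(0): 19 → T
S(18)−D(3): 15 → P
S(18)−A(0): 18 → S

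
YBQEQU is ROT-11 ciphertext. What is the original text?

NQFTFJ

Y(24): 24−11=13 → N
B(1): 1−11=-10≡16 → Q
Q(16): 16−11=5 → F
E(4): 4−11=-7≡19 → T
Q(16): 16−11=5 → F
U(20): 20−11=9 → J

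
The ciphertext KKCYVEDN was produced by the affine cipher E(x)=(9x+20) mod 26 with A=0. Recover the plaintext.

WWYMDEBF

The inverse of 9 mod 26 is 3, since 9·3=27≡1. Apply D(y)=3·(y−20) mod 26:
K(10): 3·(10−20)=-30≡22 → W
K(10): 3·(10−20)=-30≡22 → W
C(2): 3·(2−20)=-54≡24 → Y
Y(24): 3·(24−20)=12 → M
V(21): 3·(21−20)=3 → D
E(4): 3·(4−20)=-48≡4 → E
D(3): 3·(3−20)=-51≡1 → B
N(13): 3·(13−20)=-21≡5 → F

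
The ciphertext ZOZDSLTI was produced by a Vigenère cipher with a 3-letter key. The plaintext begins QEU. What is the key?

JKF

Subtract each crib letter from the matching ciphertext letter (mod 26):
Z(25)−Q(16)=9 → J
O(14)−E(4)=10 → K
Z(25)−U(20)=5 → F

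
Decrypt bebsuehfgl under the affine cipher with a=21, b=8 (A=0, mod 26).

The inverse of 21 mod 26 is 5, since 21·5=105≡1. Apply D(y)=5·(y−8) mod 26:
b(1): 5·(1−8)=-35≡17 → r
e(4): 5·(4−8)=-20≡6 → g
b(1): 5·(1−8)=-35≡17 → r
s(18): 5·(18−8)=50≡24 → y
u(20): 5·(20−8)=60≡8 → i
e(4): 5·(4−8)=-20≡6 → g
h(7): 5·(7−8)=-5≡21 → v
f(5): 5·(5−8)=-15≡11 → l
g(6): 5·(6−8)=-10≡16 → q
l(11): 5·(11−8)=15 → p

rgryigvlqp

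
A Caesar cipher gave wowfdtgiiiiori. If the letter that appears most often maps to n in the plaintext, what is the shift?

21

The most frequent ciphertext letter is i (appears 5 times).
i is position 8; n is position 13.
Shift = -5≡21.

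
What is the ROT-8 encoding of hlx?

ptf

h(7): 7+8=15 → p
l(11): 11+8=19 → t
x(23): 23+8=31≡5 → f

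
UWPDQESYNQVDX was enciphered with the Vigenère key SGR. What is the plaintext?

Repeat the key across the ciphertext: SGRSGRSGRSGRS
U(20)−S(18): 2 → C
W(22)−G(6): 16 → Q
P(15)−R(17): -2≡24 → Y
D(3)−S(18): -15≡11 → L
Q(16)−G(6): 10 → K
E(4)−R(17): -13≡13 → N
S(18)−S(18): 0 → A
Y(24)−G(6): 18 → S
N(13)−R(17): -4≡22 → W
Q(16)−S(18): -2≡24 → Y
V(21)−G(6): 15 → P
D(3)−R(17): -14≡12 → M
X(23)−S(18): 5 → F

CQYLKNASWYPMF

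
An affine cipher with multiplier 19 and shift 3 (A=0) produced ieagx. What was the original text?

The inverse of 19 mod 26 is 11, since 19·11=209≡1. Apply D(y)=11·(y−3) mod 26:
i(8): 11·(8−3)=55≡3 → d
e(4): 11·(4−3)=11 → l
a(0): 11·(0−3)=-33≡19 → t
g(6): 11·(6−3)=33≡7 → h
x(23): 11·(23−3)=220≡12 → m

dlthm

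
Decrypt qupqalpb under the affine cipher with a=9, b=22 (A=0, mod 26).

iufimtfp

The inverse of 9 mod 26 is 3, since 9·3=27≡1. Apply D(y)=3·(y−22) mod 26:
q(16): 3·(16−22)=-18≡8 → i
u(20): 3·(20−22)=-6≡20 → u
p(15): 3·(15−22)=-21≡5 → f
q(16): 3·(16−22)=-18≡8 → i
a(0): 3·(0−22)=-66≡12 → m
l(11): 3·(11−22)=-33≡19 → t
p(15): 3·(15−22)=-21≡5 → f
b(1): 3·(1−22)=-63≡15 → p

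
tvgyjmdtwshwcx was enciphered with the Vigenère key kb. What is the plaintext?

juwxzltsmrxvsw

Repeat the key across the ciphertext: kbkbkbkbkbkbkb
t(19)−k(10): 9 → j
v(21)−b(1): 20 → u
g(6)−k(10): -4≡22 → w
y(24)−b(1): 23 → x
j(9)−k(10): -1≡25 → z
m(12)−b(1): 11 → l
d(3)−k(10): -7≡19 → t
t(19)−b(1): 18 → s
w(22)−k(10): 12 → m
s(18)−b(1): 17 → r
h(7)−k(10): -3≡23 → x
w(22)−b(1): 21 → v
c(2)−k(10): -8≡18 → s
x(23)−b(1): 22 → w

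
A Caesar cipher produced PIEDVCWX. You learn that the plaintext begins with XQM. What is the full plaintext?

XQMLDKEF

From the crib: P(15)−X(23)=-8≡18, so the shift is 18.
Subtract 18 from each ciphertext letter:
P(15): 15−18=-3≡23 → X
I(8): 8−18=-10≡16 → Q
E(4): 4−18=-14≡12 → M
D(3): 3−18=-15≡11 → L
V(21): 21−18=3 → D
C(2): 2−18=-16≡10 → K
W(22): 22−18=4 → E
X(23): 23−18=5 → F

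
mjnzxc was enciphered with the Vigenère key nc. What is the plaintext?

Repeat the key across the ciphertext: ncncnc
m(12)−n(13): -1≡25 → z
j(9)−c(2): 7 → h
n(13)−n(13): 0 → a
z(25)−c(2): 23 → x
x(23)−n(13): 10 → k
c(2)−c(2): 0 → a

zhaxka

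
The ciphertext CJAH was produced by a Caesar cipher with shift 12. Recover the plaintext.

QXOV

C(2): 2−12=-10≡16 → Q
J(9): 9−12=-3≡23 → X
A(0): 0−12=-12≡14 → O
H(7): 7−12=-5≡21 → V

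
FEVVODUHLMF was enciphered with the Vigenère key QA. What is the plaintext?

Repeat the key across the ciphertext: QAQAQAQAQAQ
F(5)−Q(16): -11≡15 → P
E(4)−A(0): 4 → E
V(21)−Q(16): 5 → F
V(21)−A(0): 21 → V
O(14)−Q(16): -2≡24 → Y
D(3)−A(0): 3 → D
U(20)−Q(16): 4 → E
H(7)−A(0): 7 → H
L(11)−Q(16): -5≡21 → V
M(12)−A(0): 12 → M
F(5)−Q(16): -11≡15 → P

PEFVYDEHVMP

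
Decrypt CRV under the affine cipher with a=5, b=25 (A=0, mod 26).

LOU

The inverse of 5 mod 26 is 21, since 5·21=105≡1. Apply D(y)=21·(y−25) mod 26:
C(2): 21·(2−25)=-483≡11 → L
R(17): 21·(17−25)=-168≡14 → O
V(21): 21·(21−25)=-84≡20 → U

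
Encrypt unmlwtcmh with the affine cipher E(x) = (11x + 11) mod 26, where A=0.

xynctmhnk

u(20): 11·20+11=231≡23 → x
n(13): 11·13+11=154≡24 → y
m(12): 11·12+11=143≡13 → n
l(11): 11·11+11=132≡2 → c
w(22): 11·22+11=253≡19 → t
t(19): 11·19+11=220≡12 → m
c(2): 11·2+11=33≡7 → h
m(12): 11·12+11=143≡13 → n
h(7): 11·7+11=88≡10 → k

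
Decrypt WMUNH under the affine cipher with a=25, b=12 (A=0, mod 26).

The inverse of 25 mod 26 is 25, since 25·25=625≡1. Apply D(y)=25·(y−12) mod 26:
W(22): 25·(22−12)=250≡16 → Q
M(12): 25·(12−12)=0 → A
U(20): 25·(20−12)=200≡18 → S
N(13): 25·(13−12)=25 → Z
H(7): 25·(7−12)=-125≡5 → F

QASZF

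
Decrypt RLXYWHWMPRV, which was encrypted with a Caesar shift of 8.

R(17): 17−8=9 → J
L(11): 11−8=3 → D
X(23): 23−8=15 → P
Y(24): 24−8=16 → Q
W(22): 22−8=14 → O
H(7): 7−8=-1≡25 → Z
W(22): 22−8=14 → O
M(12): 12−8=4 → E
P(15): 15−8=7 → H
R(17): 17−8=9 → J
V(21): 21−8=13 → N

JDPQOZOEHJN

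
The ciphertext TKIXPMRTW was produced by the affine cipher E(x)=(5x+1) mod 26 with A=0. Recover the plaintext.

OHRUIXYOZ

The inverse of 5 mod 26 is 21, since 5·21=105≡1. Apply D(y)=21·(y−1) mod 26:
T(19): 21·(19−1)=378≡14 → O
K(10): 21·(10−1)=189≡7 → H
I(8): 21·(8−1)=147≡17 → R
X(23): 21·(23−1)=462≡20 → U
P(15): 21·(15−1)=294≡8 → I
M(12): 21·(12−1)=231≡23 → X
R(17): 21·(17−1)=336≡24 → Y
T(19): 21·(19−1)=378≡14 → O
W(22): 21·(22−1)=441≡25 → Z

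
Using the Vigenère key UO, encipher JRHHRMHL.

DFBVLABZ

Repeat the key across the message: UOUOUOUO
J(9)+U(20): 29≡3 → D
R(17)+O(14): 31≡5 → F
H(7)+U(20): 27≡1 → B
H(7)+O(14): 21 → V
R(17)+U(20): 37≡11 → L
M(12)+O(14): 26≡0 → A
H(7)+U(20): 27≡1 → B
L(11)+O(14): 25 → Z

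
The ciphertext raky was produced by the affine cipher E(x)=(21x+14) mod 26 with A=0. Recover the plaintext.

The inverse of 21 mod 26 is 5, since 21·5=105≡1. Apply D(y)=5·(y−14) mod 26:
r(17): 5·(17−14)=15 → p
a(0): 5·(0−14)=-70≡8 → i
k(10): 5·(10−14)=-20≡6 → g
y(24): 5·(24−14)=50≡24 → y

pigy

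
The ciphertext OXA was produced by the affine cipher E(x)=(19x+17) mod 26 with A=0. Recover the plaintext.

TOV

The inverse of 19 mod 26 is 11, since 19·11=209≡1. Apply D(y)=11·(y−17) mod 26:
O(14): 11·(14−17)=-33≡19 → T
X(23): 11·(23−17)=66≡14 → O
A(0): 11·(0−17)=-187≡21 → V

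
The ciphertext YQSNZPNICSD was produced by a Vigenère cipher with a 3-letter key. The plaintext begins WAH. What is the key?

CQL

Subtract each crib letter from the matching ciphertext letter (mod 26):
Y(24)−W(22)=2 → C
Q(16)−A(0)=16 → Q
S(18)−H(7)=11 → L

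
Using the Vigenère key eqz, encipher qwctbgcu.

umbxrfgk

Repeat the key across the message: eqzeqzeq
q(16)+e(4): 20 → u
w(22)+q(16): 38≡12 → m
c(2)+z(25): 27≡1 → b
t(19)+e(4): 23 → x
b(1)+q(16): 17 → r
g(6)+z(25): 31≡5 → f
c(2)+e(4): 6 → g
u(20)+q(16): 36≡10 → k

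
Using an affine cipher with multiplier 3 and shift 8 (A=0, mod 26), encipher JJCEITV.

JJOUGNT

J(9): 3·9+8=35≡9 → J
J(9): 3·9+8=35≡9 → J
C(2): 3·2+8=14 → O
E(4): 3·4+8=20 → U
I(8): 3·8+8=32≡6 → G
T(19): 3·19+8=65≡13 → N
V(21): 3·21+8=71≡19 → T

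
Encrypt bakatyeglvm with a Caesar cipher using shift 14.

poyohmsuzja

b(1): 1+14=15 → p
a(0): 0+14=14 → o
k(10): 10+14=24 → y
a(0): 0+14=14 → o
t(19): 19+14=33≡7 → h
y(24): 24+14=38≡12 → m
e(4): 4+14=18 → s
g(6): 6+14=20 → u
l(11): 11+14=25 → z
v(21): 21+14=35≡9 → j
m(12): 12+14=26≡0 → a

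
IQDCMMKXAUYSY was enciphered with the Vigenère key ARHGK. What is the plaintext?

Repeat the key across the ciphertext: ARHGKARHGKARH
I(8)−A(0): 8 → I
Q(16)−R(17): -1≡25 → Z
D(3)−H(7): -4≡22 → W
C(2)−G(6): -4≡22 → W
M(12)−K(10): 2 → C
M(12)−A(0): 12 → M
K(10)−R(17): -7≡19 → T
X(23)−H(7): 16 → Q
A(0)−G(6): -6≡20 → U
U(20)−K(10): 10 → K
Y(24)−A(0): 24 → Y
S(18)−R(17): 1 → B
Y(24)−H(7): 17 → R

IZWWCMTQUKYBR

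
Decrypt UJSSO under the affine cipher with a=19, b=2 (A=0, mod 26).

QZUUC

The inverse of 19 mod 26 is 11, since 19·11=209≡1. Apply D(y)=11·(y−2) mod 26:
U(20): 11·(20−2)=198≡16 → Q
J(9): 11·(9−2)=77≡25 → Z
S(18): 11·(18−2)=176≡20 → U
S(18): 11·(18−2)=176≡20 → U
O(14): 11·(14−2)=132≡2 → C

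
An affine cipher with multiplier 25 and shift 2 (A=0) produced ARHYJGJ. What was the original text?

CLVETWT

The inverse of 25 mod 26 is 25, since 25·25=625≡1. Apply D(y)=25·(y−2) mod 26:
A(0): 25·(0−2)=-50≡2 → C
R(17): 25·(17−2)=375≡11 → L
H(7): 25·(7−2)=125≡21 → V
Y(24): 25·(24−2)=550≡4 → E
J(9): 25·(9−2)=175≡19 → T
G(6): 25·(6−2)=100≡22 → W
J(9): 25·(9−2)=175≡19 → T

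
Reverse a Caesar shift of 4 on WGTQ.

SCPM

W(22): 22−4=18 → S
G(6): 6−4=2 → C
T(19): 19−4=15 → P
Q(16): 16−4=12 → M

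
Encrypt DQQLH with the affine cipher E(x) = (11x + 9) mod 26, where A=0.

D(3): 11·3+9=42≡16 → Q
Q(16): 11·16+9=185≡3 → D
Q(16): 11·16+9=185≡3 → D
L(11): 11·11+9=130≡0 → A
H(7): 11·7+9=86≡8 → I

QDDAI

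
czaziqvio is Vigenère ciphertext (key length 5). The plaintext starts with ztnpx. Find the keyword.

dgnkl

Subtract each crib letter from the matching ciphertext letter (mod 26):
c(2)−z(25)=-23≡3 → d
z(25)−t(19)=6 → g
a(0)−n(13)=-13≡13 → n
z(25)−p(15)=10 → k
i(8)−x(23)=-15≡11 → l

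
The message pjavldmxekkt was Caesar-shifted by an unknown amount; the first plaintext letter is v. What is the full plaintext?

vpgbrjsdkqqz

From the crib: p(15)−v(21)=-6≡20, so the shift is 20.
Subtract 20 from each ciphertext letter:
p(15): 15−20=-5≡21 → v
j(9): 9−20=-11≡15 → p
a(0): 0−20=-20≡6 → g
v(21): 21−20=1 → b
l(11): 11−20=-9≡17 → r
d(3): 3−20=-17≡9 → j
m(12): 12−20=-8≡18 → s
x(23): 23−20=3 → d
e(4): 4−20=-16≡10 → k
k(10): 10−20=-10≡16 → q
k(10): 10−20=-10≡16 → q
t(19): 19−20=-1≡25 → z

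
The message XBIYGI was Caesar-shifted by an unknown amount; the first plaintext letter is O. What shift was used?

9

From the crib: X(23)−O(14)=9, so the shift is 9.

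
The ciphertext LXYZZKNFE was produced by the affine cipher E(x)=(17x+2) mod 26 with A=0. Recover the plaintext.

The inverse of 17 mod 26 is 23, since 17·23=391≡1. Apply D(y)=23·(y−2) mod 26:
L(11): 23·(11−2)=207≡25 → Z
X(23): 23·(23−2)=483≡15 → P
Y(24): 23·(24−2)=506≡12 → M
Z(25): 23·(25−2)=529≡9 → J
Z(25): 23·(25−2)=529≡9 → J
K(10): 23·(10−2)=184≡2 → C
N(13): 23·(13−2)=253≡19 → T
F(5): 23·(5−2)=69≡17 → R
E(4): 23·(4−2)=46≡20 → U

ZPMJJCTRU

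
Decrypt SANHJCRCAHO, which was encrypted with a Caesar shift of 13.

FNAUWPEPNUB

S(18): 18−13=5 → F
A(0): 0−13=-13≡13 → N
N(13): 13−13=0 → A
H(7): 7−13=-6≡20 → U
J(9): 9−13=-4≡22 → W
C(2): 2−13=-11≡15 → P
R(17): 17−13=4 → E
C(2): 2−13=-11≡15 → P
A(0): 0−13=-13≡13 → N
H(7): 7−13=-6≡20 → U
O(14): 14−13=1 → B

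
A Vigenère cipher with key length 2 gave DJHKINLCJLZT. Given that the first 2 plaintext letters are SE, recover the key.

LF

Subtract each crib letter from the matching ciphertext letter (mod 26):
D(3)−S(18)=-15≡11 → L
J(9)−E(4)=5 → F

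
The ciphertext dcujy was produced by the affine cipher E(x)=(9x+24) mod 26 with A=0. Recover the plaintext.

The inverse of 9 mod 26 is 3, since 9·3=27≡1. Apply D(y)=3·(y−24) mod 26:
d(3): 3·(3−24)=-63≡15 → p
c(2): 3·(2−24)=-66≡12 → m
u(20): 3·(20−24)=-12≡14 → o
j(9): 3·(9−24)=-45≡7 → h
y(24): 3·(24−24)=0 → a

pmoha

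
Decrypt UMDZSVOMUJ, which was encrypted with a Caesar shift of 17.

DVMIBEXVDS

U(20): 20−17=3 → D
M(12): 12−17=-5≡21 → V
D(3): 3−17=-14≡12 → M
Z(25): 25−17=8 → I
S(18): 18−17=1 → B
V(21): 21−17=4 → E
O(14): 14−17=-3≡23 → X
M(12): 12−17=-5≡21 → V
U(20): 20−17=3 → D
J(9): 9−17=-8≡18 → S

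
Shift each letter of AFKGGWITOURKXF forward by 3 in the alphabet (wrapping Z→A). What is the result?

DINJJZLWRXUNAI

A(0): 0+3=3 → D
F(5): 5+3=8 → I
K(10): 10+3=13 → N
G(6): 6+3=9 → J
G(6): 6+3=9 → J
W(22): 22+3=25 → Z
I(8): 8+3=11 → L
T(19): 19+3=22 → W
O(14): 14+3=17 → R
U(20): 20+3=23 → X
R(17): 17+3=20 → U
K(10): 10+3=13 → N
X(23): 23+3=26≡0 → A
F(5): 5+3=8 → I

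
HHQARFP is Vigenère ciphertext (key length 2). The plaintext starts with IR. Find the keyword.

Subtract each crib letter from the matching ciphertext letter (mod 26):
H(7)−I(8)=-1≡25 → Z
H(7)−R(17)=-10≡16 → Q

ZQ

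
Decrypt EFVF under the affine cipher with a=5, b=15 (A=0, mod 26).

The inverse of 5 mod 26 is 21, since 5·21=105≡1. Apply D(y)=21·(y−15) mod 26:
E(4): 21·(4−15)=-231≡3 → D
F(5): 21·(5−15)=-210≡24 → Y
V(21): 21·(21−15)=126≡22 → W
F(5): 21·(5−15)=-210≡24 → Y

DYWY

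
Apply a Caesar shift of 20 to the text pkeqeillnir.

jeykycffhcl

p(15): 15+20=35≡9 → j
k(10): 10+20=30≡4 → e
e(4): 4+20=24 → y
q(16): 16+20=36≡10 → k
e(4): 4+20=24 → y
i(8): 8+20=28≡2 → c
l(11): 11+20=31≡5 → f
l(11): 11+20=31≡5 → f
n(13): 13+20=33≡7 → h
i(8): 8+20=28≡2 → c
r(17): 17+20=37≡11 → l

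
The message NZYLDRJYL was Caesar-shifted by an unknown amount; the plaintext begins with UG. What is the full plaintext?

UGFSKYQFS

From the crib: N(13)−U(20)=-7≡19, so the shift is 19.
Subtract 19 from each ciphertext letter:
N(13): 13−19=-6≡20 → U
Z(25): 25−19=6 → G
Y(24): 24−19=5 → F
L(11): 11−19=-8≡18 → S
D(3): 3−19=-16≡10 → K
R(17): 17−19=-2≡24 → Y
J(9): 9−19=-10≡16 → Q
Y(24): 24−19=5 → F
L(11): 11−19=-8≡18 → S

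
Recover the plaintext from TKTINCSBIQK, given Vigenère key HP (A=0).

Repeat the key across the ciphertext: HPHPHPHPHPH
T(19)−H(7): 12 → M
K(10)−P(15): -5≡21 → V
T(19)−H(7): 12 → M
I(8)−P(15): -7≡19 → T
N(13)−H(7): 6 → G
C(2)−P(15): -13≡13 → N
S(18)−H(7): 11 → L
B(1)−P(15): -14≡12 → M
I(8)−H(7): 1 → B
Q(16)−P(15): 1 → B
K(10)−H(7): 3 → D

MVMTGNLMBBD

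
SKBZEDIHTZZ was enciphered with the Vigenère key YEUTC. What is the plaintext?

Repeat the key across the ciphertext: YEUTCYEUTCY
S(18)−Y(24): -6≡20 → U
K(10)−E(4): 6 → G
B(1)−U(20): -19≡7 → H
Z(25)−T(19): 6 → G
E(4)−C(2): 2 → C
D(3)−Y(24): -21≡5 → F
I(8)−E(4): 4 → E
H(7)−U(20): -13≡13 → N
T(19)−T(19): 0 → A
Z(25)−C(2): 23 → X
Z(25)−Y(24): 1 → B

UGHGCFENAXB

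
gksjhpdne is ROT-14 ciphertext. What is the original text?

g(6): 6−14=-8≡18 → s
k(10): 10−14=-4≡22 → w
s(18): 18−14=4 → e
j(9): 9−14=-5≡21 → v
h(7): 7−14=-7≡19 → t
p(15): 15−14=1 → b
d(3): 3−14=-11≡15 → p
n(13): 13−14=-1≡25 → z
e(4): 4−14=-10≡16 → q

swevtbpzq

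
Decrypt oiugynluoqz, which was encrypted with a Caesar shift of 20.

uoametrauwf

o(14): 14−20=-6≡20 → u
i(8): 8−20=-12≡14 → o
u(20): 20−20=0 → a
g(6): 6−20=-14≡12 → m
y(24): 24−20=4 → e
n(13): 13−20=-7≡19 → t
l(11): 11−20=-9≡17 → r
u(20): 20−20=0 → a
o(14): 14−20=-6≡20 → u
q(16): 16−20=-4≡22 → w
z(25): 25−20=5 → f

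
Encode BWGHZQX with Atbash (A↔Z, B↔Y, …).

B(1) → Y(24)
W(22) → D(3)
G(6) → T(19)
H(7) → S(18)
Z(25) → A(0)
Q(16) → J(9)
X(23) → C(2)

YDTSAJC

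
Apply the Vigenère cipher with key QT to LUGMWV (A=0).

Repeat the key across the message: QTQTQT
L(11)+Q(16): 27≡1 → B
U(20)+T(19): 39≡13 → N
G(6)+Q(16): 22 → W
M(12)+T(19): 31≡5 → F
W(22)+Q(16): 38≡12 → M
V(21)+T(19): 40≡14 → O

BNWFMO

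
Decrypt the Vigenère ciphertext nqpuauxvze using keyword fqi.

Repeat the key across the ciphertext: fqifqifqif
n(13)−f(5): 8 → i
q(16)−q(16): 0 → a
p(15)−i(8): 7 → h
u(20)−f(5): 15 → p
a(0)−q(16): -16≡10 → k
u(20)−i(8): 12 → m
x(23)−f(5): 18 → s
v(21)−q(16): 5 → f
z(25)−i(8): 17 → r
e(4)−f(5): -1≡25 → z

iahpkmsfrz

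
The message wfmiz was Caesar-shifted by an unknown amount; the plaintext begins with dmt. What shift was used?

From the crib: w(22)−d(3)=19, so the shift is 19.

19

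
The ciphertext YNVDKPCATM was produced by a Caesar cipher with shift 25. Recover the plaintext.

Y(24): 24−25=-1≡25 → Z
N(13): 13−25=-12≡14 → O
V(21): 21−25=-4≡22 → W
D(3): 3−25=-22≡4 → E
K(10): 10−25=-15≡11 → L
P(15): 15−25=-10≡16 → Q
C(2): 2−25=-23≡3 → D
A(0): 0−25=-25≡1 → B
T(19): 19−25=-6≡20 → U
M(12): 12−25=-13≡13 → N

ZOWELQDBUN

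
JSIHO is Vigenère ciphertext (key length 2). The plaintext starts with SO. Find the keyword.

RE

Subtract each crib letter from the matching ciphertext letter (mod 26):
J(9)−S(18)=-9≡17 → R
S(18)−O(14)=4 → E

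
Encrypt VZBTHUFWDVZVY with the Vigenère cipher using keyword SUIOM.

Repeat the key across the message: SUIOMSUIOMSUI
V(21)+S(18): 39≡13 → N
Z(25)+U(20): 45≡19 → T
B(1)+I(8): 9 → J
T(19)+O(14): 33≡7 → H
H(7)+M(12): 19 → T
U(20)+S(18): 38≡12 → M
F(5)+U(20): 25 → Z
W(22)+I(8): 30≡4 → E
D(3)+O(14): 17 → R
V(21)+M(12): 33≡7 → H
Z(25)+S(18): 43≡17 → R
V(21)+U(20): 41≡15 → P
Y(24)+I(8): 32≡6 → G

NTJHTMZERHRPG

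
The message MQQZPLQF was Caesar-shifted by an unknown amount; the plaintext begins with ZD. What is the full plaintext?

ZDDMCYDS

From the crib: M(12)−Z(25)=-13≡13, so the shift is 13.
Subtract 13 from each ciphertext letter:
M(12): 12−13=-1≡25 → Z
Q(16): 16−13=3 → D
Q(16): 16−13=3 → D
Z(25): 25−13=12 → M
P(15): 15−13=2 → C
L(11): 11−13=-2≡24 → Y
Q(16): 16−13=3 → D
F(5): 5−13=-8≡18 → S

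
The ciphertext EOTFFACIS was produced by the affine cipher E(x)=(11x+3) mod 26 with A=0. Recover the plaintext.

TBSMMVHRZ

The inverse of 11 mod 26 is 19, since 11·19=209≡1. Apply D(y)=19·(y−3) mod 26:
E(4): 19·(4−3)=19 → T
O(14): 19·(14−3)=209≡1 → B
T(19): 19·(19−3)=304≡18 → S
F(5): 19·(5−3)=38≡12 → M
F(5): 19·(5−3)=38≡12 → M
A(0): 19·(0−3)=-57≡21 → V
C(2): 19·(2−3)=-19≡7 → H
I(8): 19·(8−3)=95≡17 → R
S(18): 19·(18−3)=285≡25 → Z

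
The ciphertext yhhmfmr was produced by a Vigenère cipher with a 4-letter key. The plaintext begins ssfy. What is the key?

gpco

Subtract each crib letter from the matching ciphertext letter (mod 26):
y(24)−s(18)=6 → g
h(7)−s(18)=-11≡15 → p
h(7)−f(5)=2 → c
m(12)−y(24)=-12≡14 → o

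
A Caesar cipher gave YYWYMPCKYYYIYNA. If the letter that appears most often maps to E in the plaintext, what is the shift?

20

The most frequent ciphertext letter is Y (appears 7 times).
Y is position 24; E is position 4.
Shift = 20.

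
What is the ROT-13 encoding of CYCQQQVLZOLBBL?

C(2): 2+13=15 → P
Y(24): 24+13=37≡11 → L
C(2): 2+13=15 → P
Q(16): 16+13=29≡3 → D
Q(16): 16+13=29≡3 → D
Q(16): 16+13=29≡3 → D
V(21): 21+13=34≡8 → I
L(11): 11+13=24 → Y
Z(25): 25+13=38≡12 → M
O(14): 14+13=27≡1 → B
L(11): 11+13=24 → Y
B(1): 1+13=14 → O
B(1): 1+13=14 → O
L(11): 11+13=24 → Y

PLPDDDIYMBYOOY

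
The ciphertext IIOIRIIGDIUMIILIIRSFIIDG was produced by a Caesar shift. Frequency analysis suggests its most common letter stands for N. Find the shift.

21

The most frequent ciphertext letter is I (appears 12 times).
I is position 8; N is position 13.
Shift = -5≡21.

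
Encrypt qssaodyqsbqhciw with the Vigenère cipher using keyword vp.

Repeat the key across the message: vpvpvpvpvpvpvpv
q(16)+v(21): 37≡11 → l
s(18)+p(15): 33≡7 → h
s(18)+v(21): 39≡13 → n
a(0)+p(15): 15 → p
o(14)+v(21): 35≡9 → j
d(3)+p(15): 18 → s
y(24)+v(21): 45≡19 → t
q(16)+p(15): 31≡5 → f
s(18)+v(21): 39≡13 → n
b(1)+p(15): 16 → q
q(16)+v(21): 37≡11 → l
h(7)+p(15): 22 → w
c(2)+v(21): 23 → x
i(8)+p(15): 23 → x
w(22)+v(21): 43≡17 → r

lhnpjstfnqlwxxr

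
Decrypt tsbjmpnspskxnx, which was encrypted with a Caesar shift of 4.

t(19): 19−4=15 → p
s(18): 18−4=14 → o
b(1): 1−4=-3≡23 → x
j(9): 9−4=5 → f
m(12): 12−4=8 → i
p(15): 15−4=11 → l
n(13): 13−4=9 → j
s(18): 18−4=14 → o
p(15): 15−4=11 → l
s(18): 18−4=14 → o
k(10): 10−4=6 → g
x(23): 23−4=19 → t
n(13): 13−4=9 → j
x(23): 23−4=19 → t

poxfiljologtjt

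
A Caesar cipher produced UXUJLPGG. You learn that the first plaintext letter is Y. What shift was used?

From the crib: U(20)−Y(24)=-4≡22, so the shift is 22.

22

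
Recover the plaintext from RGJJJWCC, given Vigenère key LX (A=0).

GJYMYZRF

Repeat the key across the ciphertext: LXLXLXLX
R(17)−L(11): 6 → G
G(6)−X(23): -17≡9 → J
J(9)−L(11): -2≡24 → Y
J(9)−X(23): -14≡12 → M
J(9)−L(11): -2≡24 → Y
W(22)−X(23): -1≡25 → Z
C(2)−L(11): -9≡17 → R
C(2)−X(23): -21≡5 → F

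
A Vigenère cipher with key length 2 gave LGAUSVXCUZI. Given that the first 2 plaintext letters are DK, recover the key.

IW

Subtract each crib letter from the matching ciphertext letter (mod 26):
L(11)−D(3)=8 → I
G(6)−K(10)=-4≡22 → W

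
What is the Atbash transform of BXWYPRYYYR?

B(1) → Y(24)
X(23) → C(2)
W(22) → D(3)
Y(24) → B(1)
P(15) → K(10)
R(17) → I(8)
Y(24) → B(1)
Y(24) → B(1)
Y(24) → B(1)
R(17) → I(8)

YCDBKIBBBI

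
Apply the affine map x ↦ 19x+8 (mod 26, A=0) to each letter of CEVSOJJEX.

UGRMOXXGD

C(2): 19·2+8=46≡20 → U
E(4): 19·4+8=84≡6 → G
V(21): 19·21+8=407≡17 → R
S(18): 19·18+8=350≡12 → M
O(14): 19·14+8=274≡14 → O
J(9): 19·9+8=179≡23 → X
J(9): 19·9+8=179≡23 → X
E(4): 19·4+8=84≡6 → G
X(23): 19·23+8=445≡3 → D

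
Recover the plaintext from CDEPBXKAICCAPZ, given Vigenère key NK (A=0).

Repeat the key across the ciphertext: NKNKNKNKNKNKNK
C(2)−N(13): -11≡15 → P
D(3)−K(10): -7≡19 → T
E(4)−N(13): -9≡17 → R
P(15)−K(10): 5 → F
B(1)−N(13): -12≡14 → O
X(23)−K(10): 13 → N
K(10)−N(13): -3≡23 → X
A(0)−K(10): -10≡16 → Q
I(8)−N(13): -5≡21 → V
C(2)−K(10): -8≡18 → S
C(2)−N(13): -11≡15 → P
A(0)−K(10): -10≡16 → Q
P(15)−N(13): 2 → C
Z(25)−K(10): 15 → P

PTRFONXQVSPQCP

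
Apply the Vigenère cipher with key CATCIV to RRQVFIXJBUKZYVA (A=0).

TRJXNDZJUWSUAVT

Repeat the key across the message: CATCIVCATCIVCAT
R(17)+C(2): 19 → T
R(17)+A(0): 17 → R
Q(16)+T(19): 35≡9 → J
V(21)+C(2): 23 → X
F(5)+I(8): 13 → N
I(8)+V(21): 29≡3 → D
X(23)+C(2): 25 → Z
J(9)+A(0): 9 → J
B(1)+T(19): 20 → U
U(20)+C(2): 22 → W
K(10)+I(8): 18 → S
Z(25)+V(21): 46≡20 → U
Y(24)+C(2): 26≡0 → A
V(21)+A(0): 21 → V
A(0)+T(19): 19 → T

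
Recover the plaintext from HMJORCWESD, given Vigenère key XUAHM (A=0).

Repeat the key across the ciphertext: XUAHMXUAHM
H(7)−X(23): -16≡10 → K
M(12)−U(20): -8≡18 → S
J(9)−A(0): 9 → J
O(14)−H(7): 7 → H
R(17)−M(12): 5 → F
C(2)−X(23): -21≡5 → F
W(22)−U(20): 2 → C
E(4)−A(0): 4 → E
S(18)−H(7): 11 → L
D(3)−M(12): -9≡17 → R

KSJHFFCELR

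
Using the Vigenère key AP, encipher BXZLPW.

BMZAPL

Repeat the key across the message: APAPAP
B(1)+A(0): 1 → B
X(23)+P(15): 38≡12 → M
Z(25)+A(0): 25 → Z
L(11)+P(15): 26≡0 → A
P(15)+A(0): 15 → P
W(22)+P(15): 37≡11 → L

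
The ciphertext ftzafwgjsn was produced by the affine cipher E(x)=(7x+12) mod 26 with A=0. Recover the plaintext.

The inverse of 7 mod 26 is 15, since 7·15=105≡1. Apply D(y)=15·(y−12) mod 26:
f(5): 15·(5−12)=-105≡25 → z
t(19): 15·(19−12)=105≡1 → b
z(25): 15·(25−12)=195≡13 → n
a(0): 15·(0−12)=-180≡2 → c
f(5): 15·(5−12)=-105≡25 → z
w(22): 15·(22−12)=150≡20 → u
g(6): 15·(6−12)=-90≡14 → o
j(9): 15·(9−12)=-45≡7 → h
s(18): 15·(18−12)=90≡12 → m
n(13): 15·(13−12)=15 → p

zbnczuohmp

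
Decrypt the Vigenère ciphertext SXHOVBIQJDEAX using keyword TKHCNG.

Repeat the key across the ciphertext: TKHCNGTKHCNGT
S(18)−T(19): -1≡25 → Z
X(23)−K(10): 13 → N
H(7)−H(7): 0 → A
O(14)−C(2): 12 → M
V(21)−N(13): 8 → I
B(1)−G(6): -5≡21 → V
I(8)−T(19): -11≡15 → P
Q(16)−K(10): 6 → G
J(9)−H(7): 2 → C
D(3)−C(2): 1 → B
E(4)−N(13): -9≡17 → R
A(0)−G(6): -6≡20 → U
X(23)−T(19): 4 → E

ZNAMIVPGCBRUE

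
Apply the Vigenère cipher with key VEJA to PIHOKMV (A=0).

KMQOFQE

Repeat the key across the message: VEJAVEJ
P(15)+V(21): 36≡10 → K
I(8)+E(4): 12 → M
H(7)+J(9): 16 → Q
O(14)+A(0): 14 → O
K(10)+V(21): 31≡5 → F
M(12)+E(4): 16 → Q
V(21)+J(9): 30≡4 → E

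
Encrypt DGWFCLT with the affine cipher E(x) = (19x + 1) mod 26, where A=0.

D(3): 19·3+1=58≡6 → G
G(6): 19·6+1=115≡11 → L
W(22): 19·22+1=419≡3 → D
F(5): 19·5+1=96≡18 → S
C(2): 19·2+1=39≡13 → N
L(11): 19·11+1=210≡2 → C
T(19): 19·19+1=362≡24 → Y

GLDSNCY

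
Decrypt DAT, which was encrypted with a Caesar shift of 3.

D(3): 3−3=0 → A
A(0): 0−3=-3≡23 → X
T(19): 19−3=16 → Q

AXQ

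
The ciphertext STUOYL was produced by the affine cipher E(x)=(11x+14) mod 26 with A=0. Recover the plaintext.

YRKAIV

The inverse of 11 mod 26 is 19, since 11·19=209≡1. Apply D(y)=19·(y−14) mod 26:
S(18): 19·(18−14)=76≡24 → Y
T(19): 19·(19−14)=95≡17 → R
U(20): 19·(20−14)=114≡10 → K
O(14): 19·(14−14)=0 → A
Y(24): 19·(24−14)=190≡8 → I
L(11): 19·(11−14)=-57≡21 → V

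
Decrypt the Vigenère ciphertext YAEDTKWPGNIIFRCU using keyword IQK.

Repeat the key across the ciphertext: IQKIQKIQKIQKIQKI
Y(24)−I(8): 16 → Q
A(0)−Q(16): -16≡10 → K
E(4)−K(10): -6≡20 → U
D(3)−I(8): -5≡21 → V
T(19)−Q(16): 3 → D
K(10)−K(10): 0 → A
W(22)−I(8): 14 → O
P(15)−Q(16): -1≡25 → Z
G(6)−K(10): -4≡22 → W
N(13)−I(8): 5 → F
I(8)−Q(16): -8≡18 → S
I(8)−K(10): -2≡24 → Y
F(5)−I(8): -3≡23 → X
R(17)−Q(16): 1 → B
C(2)−K(10): -8≡18 → S
U(20)−I(8): 12 → M

QKUVDAOZWFSYXBSM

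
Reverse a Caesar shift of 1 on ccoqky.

c(2): 2−1=1 → b
c(2): 2−1=1 → b
o(14): 14−1=13 → n
q(16): 16−1=15 → p
k(10): 10−1=9 → j
y(24): 24−1=23 → x

bbnpjx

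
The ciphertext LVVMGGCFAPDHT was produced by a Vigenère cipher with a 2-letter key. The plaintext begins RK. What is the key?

Subtract each crib letter from the matching ciphertext letter (mod 26):
L(11)−R(17)=-6≡20 → U
V(21)−K(10)=11 → L

UL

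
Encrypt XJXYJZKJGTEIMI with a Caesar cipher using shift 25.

X(23): 23+25=48≡22 → W
J(9): 9+25=34≡8 → I
X(23): 23+25=48≡22 → W
Y(24): 24+25=49≡23 → X
J(9): 9+25=34≡8 → I
Z(25): 25+25=50≡24 → Y
K(10): 10+25=35≡9 → J
J(9): 9+25=34≡8 → I
G(6): 6+25=31≡5 → F
T(19): 19+25=44≡18 → S
E(4): 4+25=29≡3 → D
I(8): 8+25=33≡7 → H
M(12): 12+25=37≡11 → L
I(8): 8+25=33≡7 → H

WIWXIYJIFSDHLH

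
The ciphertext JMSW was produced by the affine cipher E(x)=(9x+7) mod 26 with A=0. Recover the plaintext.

GPHT

The inverse of 9 mod 26 is 3, since 9·3=27≡1. Apply D(y)=3·(y−7) mod 26:
J(9): 3·(9−7)=6 → G
M(12): 3·(12−7)=15 → P
S(18): 3·(18−7)=33≡7 → H
W(22): 3·(22−7)=45≡19 → T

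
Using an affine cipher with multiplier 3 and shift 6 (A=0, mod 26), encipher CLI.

MNE

C(2): 3·2+6=12 → M
L(11): 3·11+6=39≡13 → N
I(8): 3·8+6=30≡4 → E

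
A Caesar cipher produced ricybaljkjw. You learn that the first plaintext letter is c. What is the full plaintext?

From the crib: r(17)−c(2)=15, so the shift is 15.
Subtract 15 from each ciphertext letter:
r(17): 17−15=2 → c
i(8): 8−15=-7≡19 → t
c(2): 2−15=-13≡13 → n
y(24): 24−15=9 → j
b(1): 1−15=-14≡12 → m
a(0): 0−15=-15≡11 → l
l(11): 11−15=-4≡22 → w
j(9): 9−15=-6≡20 → u
k(10): 10−15=-5≡21 → v
j(9): 9−15=-6≡20 → u
w(22): 22−15=7 → h

ctnjmlwuvuh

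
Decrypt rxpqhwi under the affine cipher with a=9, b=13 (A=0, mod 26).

The inverse of 9 mod 26 is 3, since 9·3=27≡1. Apply D(y)=3·(y−13) mod 26:
r(17): 3·(17−13)=12 → m
x(23): 3·(23−13)=30≡4 → e
p(15): 3·(15−13)=6 → g
q(16): 3·(16−13)=9 → j
h(7): 3·(7−13)=-18≡8 → i
w(22): 3·(22−13)=27≡1 → b
i(8): 3·(8−13)=-15≡11 → l

megjibl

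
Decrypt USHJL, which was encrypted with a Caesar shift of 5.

PNCEG

U(20): 20−5=15 → P
S(18): 18−5=13 → N
H(7): 7−5=2 → C
J(9): 9−5=4 → E
L(11): 11−5=6 → G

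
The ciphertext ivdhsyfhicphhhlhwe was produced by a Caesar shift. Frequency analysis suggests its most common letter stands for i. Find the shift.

The most frequent ciphertext letter is h (appears 6 times).
h is position 7; i is position 8.
Shift = -1≡25.

25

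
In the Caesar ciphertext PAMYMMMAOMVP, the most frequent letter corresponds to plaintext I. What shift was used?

4

The most frequent ciphertext letter is M (appears 5 times).
M is position 12; I is position 8.
Shift = 4.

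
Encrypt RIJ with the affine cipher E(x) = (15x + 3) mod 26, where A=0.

R(17): 15·17+3=258≡24 → Y
I(8): 15·8+3=123≡19 → T
J(9): 15·9+3=138≡8 → I

YTI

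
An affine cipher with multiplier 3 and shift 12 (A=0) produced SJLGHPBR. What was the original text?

CZRYHBFT

The inverse of 3 mod 26 is 9, since 3·9=27≡1. Apply D(y)=9·(y−12) mod 26:
S(18): 9·(18−12)=54≡2 → C
J(9): 9·(9−12)=-27≡25 → Z
L(11): 9·(11−12)=-9≡17 → R
G(6): 9·(6−12)=-54≡24 → Y
H(7): 9·(7−12)=-45≡7 → H
P(15): 9·(15−12)=27≡1 → B
B(1): 9·(1−12)=-99≡5 → F
R(17): 9·(17−12)=45≡19 → T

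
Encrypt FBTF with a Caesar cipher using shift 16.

VRJV

F(5): 5+16=21 → V
B(1): 1+16=17 → R
T(19): 19+16=35≡9 → J
F(5): 5+16=21 → V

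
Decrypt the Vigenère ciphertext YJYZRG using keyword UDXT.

EGBGXD

Repeat the key across the ciphertext: UDXTUD
Y(24)−U(20): 4 → E
J(9)−D(3): 6 → G
Y(24)−X(23): 1 → B
Z(25)−T(19): 6 → G
R(17)−U(20): -3≡23 → X
G(6)−D(3): 3 → D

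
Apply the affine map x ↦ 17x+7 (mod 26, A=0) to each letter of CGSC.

C(2): 17·2+7=41≡15 → P
G(6): 17·6+7=109≡5 → F
S(18): 17·18+7=313≡1 → B
C(2): 17·2+7=41≡15 → P

PFBP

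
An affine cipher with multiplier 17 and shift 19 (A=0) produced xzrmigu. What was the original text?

The inverse of 17 mod 26 is 23, since 17·23=391≡1. Apply D(y)=23·(y−19) mod 26:
x(23): 23·(23−19)=92≡14 → o
z(25): 23·(25−19)=138≡8 → i
r(17): 23·(17−19)=-46≡6 → g
m(12): 23·(12−19)=-161≡21 → v
i(8): 23·(8−19)=-253≡7 → h
g(6): 23·(6−19)=-299≡13 → n
u(20): 23·(20−19)=23 → x

oigvhnx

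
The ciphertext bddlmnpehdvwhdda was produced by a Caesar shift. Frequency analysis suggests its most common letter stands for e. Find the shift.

The most frequent ciphertext letter is d (appears 5 times).
d is position 3; e is position 4.
Shift = -1≡25.

25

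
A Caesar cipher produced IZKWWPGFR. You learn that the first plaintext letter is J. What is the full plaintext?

JALXXQHGS

From the crib: I(8)−J(9)=-1≡25, so the shift is 25.
Subtract 25 from each ciphertext letter:
I(8): 8−25=-17≡9 → J
Z(25): 25−25=0 → A
K(10): 10−25=-15≡11 → L
W(22): 22−25=-3≡23 → X
W(22): 22−25=-3≡23 → X
P(15): 15−25=-10≡16 → Q
G(6): 6−25=-19≡7 → H
F(5): 5−25=-20≡6 → G
R(17): 17−25=-8≡18 → S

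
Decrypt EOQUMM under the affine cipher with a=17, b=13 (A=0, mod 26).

BXRFDD

The inverse of 17 mod 26 is 23, since 17·23=391≡1. Apply D(y)=23·(y−13) mod 26:
E(4): 23·(4−13)=-207≡1 → B
O(14): 23·(14−13)=23 → X
Q(16): 23·(16−13)=69≡17 → R
U(20): 23·(20−13)=161≡5 → F
M(12): 23·(12−13)=-23≡3 → D
M(12): 23·(12−13)=-23≡3 → D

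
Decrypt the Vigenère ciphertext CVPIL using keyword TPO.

Repeat the key across the ciphertext: TPOTP
C(2)−T(19): -17≡9 → J
V(21)−P(15): 6 → G
P(15)−O(14): 1 → B
I(8)−T(19): -11≡15 → P
L(11)−P(15): -4≡22 → W

JGBPW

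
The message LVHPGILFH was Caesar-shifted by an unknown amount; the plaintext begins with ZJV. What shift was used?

From the crib: L(11)−Z(25)=-14≡12, so the shift is 12.

12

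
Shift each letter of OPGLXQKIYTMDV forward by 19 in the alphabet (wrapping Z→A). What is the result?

O(14): 14+19=33≡7 → H
P(15): 15+19=34≡8 → I
G(6): 6+19=25 → Z
L(11): 11+19=30≡4 → E
X(23): 23+19=42≡16 → Q
Q(16): 16+19=35≡9 → J
K(10): 10+19=29≡3 → D
I(8): 8+19=27≡1 → B
Y(24): 24+19=43≡17 → R
T(19): 19+19=38≡12 → M
M(12): 12+19=31≡5 → F
D(3): 3+19=22 → W
V(21): 21+19=40≡14 → O

HIZEQJDBRMFWO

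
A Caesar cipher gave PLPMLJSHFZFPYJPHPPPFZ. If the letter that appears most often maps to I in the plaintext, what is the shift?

The most frequent ciphertext letter is P (appears 7 times).
P is position 15; I is position 8.
Shift = 7.

7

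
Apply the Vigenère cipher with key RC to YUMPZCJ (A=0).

PWDRQEA

Repeat the key across the message: RCRCRCR
Y(24)+R(17): 41≡15 → P
U(20)+C(2): 22 → W
M(12)+R(17): 29≡3 → D
P(15)+C(2): 17 → R
Z(25)+R(17): 42≡16 → Q
C(2)+C(2): 4 → E
J(9)+R(17): 26≡0 → A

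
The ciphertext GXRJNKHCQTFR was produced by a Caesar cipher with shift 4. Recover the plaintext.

G(6): 6−4=2 → C
X(23): 23−4=19 → T
R(17): 17−4=13 → N
J(9): 9−4=5 → F
N(13): 13−4=9 → J
K(10): 10−4=6 → G
H(7): 7−4=3 → D
C(2): 2−4=-2≡24 → Y
Q(16): 16−4=12 → M
T(19): 19−4=15 → P
F(5): 5−4=1 → B
R(17): 17−4=13 → N

CTNFJGDYMPBN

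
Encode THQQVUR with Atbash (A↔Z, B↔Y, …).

GSJJEFI

T(19) → G(6)
H(7) → S(18)
Q(16) → J(9)
Q(16) → J(9)
V(21) → E(4)
U(20) → F(5)
R(17) → I(8)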